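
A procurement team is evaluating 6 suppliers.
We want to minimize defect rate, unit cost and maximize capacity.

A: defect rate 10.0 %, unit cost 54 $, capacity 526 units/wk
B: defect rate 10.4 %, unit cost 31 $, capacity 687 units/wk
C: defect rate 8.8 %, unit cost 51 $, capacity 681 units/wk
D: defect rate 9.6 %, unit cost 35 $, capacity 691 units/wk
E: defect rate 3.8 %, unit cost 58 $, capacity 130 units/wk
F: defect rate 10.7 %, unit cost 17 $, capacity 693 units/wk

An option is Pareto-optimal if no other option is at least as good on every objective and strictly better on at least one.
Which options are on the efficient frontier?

A: dominated by C (defect rate 8.8≤10.0, unit cost 51≤54, capacity 681≥526).
B: not dominated.
C: not dominated.
D: not dominated.
E: not dominated (best defect rate).
F: not dominated (best unit cost).

B, C, D, E, F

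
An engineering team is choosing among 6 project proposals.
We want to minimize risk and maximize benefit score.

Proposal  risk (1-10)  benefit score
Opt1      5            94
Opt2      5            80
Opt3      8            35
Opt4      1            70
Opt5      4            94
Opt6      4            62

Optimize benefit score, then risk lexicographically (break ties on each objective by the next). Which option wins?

First maximize benefit score: best is 94, kept {Opt1, Opt5}.
Then minimize risk: best is 4, kept {Opt5}.

Opt5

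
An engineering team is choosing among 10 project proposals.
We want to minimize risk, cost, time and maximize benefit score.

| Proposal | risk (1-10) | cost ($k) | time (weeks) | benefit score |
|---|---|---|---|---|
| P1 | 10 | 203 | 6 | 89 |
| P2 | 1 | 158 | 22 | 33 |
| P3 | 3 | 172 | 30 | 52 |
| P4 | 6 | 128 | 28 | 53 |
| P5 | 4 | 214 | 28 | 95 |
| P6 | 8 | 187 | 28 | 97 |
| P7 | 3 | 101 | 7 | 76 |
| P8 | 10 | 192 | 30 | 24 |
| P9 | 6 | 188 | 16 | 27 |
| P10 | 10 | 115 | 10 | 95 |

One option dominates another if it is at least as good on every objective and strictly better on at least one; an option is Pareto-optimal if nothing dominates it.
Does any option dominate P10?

No

P1: worse on cost (203 vs 115).
P2: worse on cost (158 vs 115).
P3: worse on cost (172 vs 115).
P4: worse on cost (128 vs 115).
P5: worse on cost (214 vs 115).
P6: worse on cost (187 vs 115).
P7: worse on benefit score (76 vs 95).
P8: worse on cost (192 vs 115).
P9: worse on cost (188 vs 115).
No option is at least as good as P10 on every objective and strictly better on one.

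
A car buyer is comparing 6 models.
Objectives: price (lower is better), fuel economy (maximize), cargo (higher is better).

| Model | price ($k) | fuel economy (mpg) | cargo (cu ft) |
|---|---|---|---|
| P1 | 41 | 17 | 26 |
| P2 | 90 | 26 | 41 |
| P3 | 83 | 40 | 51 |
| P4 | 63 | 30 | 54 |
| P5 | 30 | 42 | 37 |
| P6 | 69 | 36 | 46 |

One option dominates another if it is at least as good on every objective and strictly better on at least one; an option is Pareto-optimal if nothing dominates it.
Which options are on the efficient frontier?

P3, P4, P5, P6

P1: dominated by P5 (price 30≤41, fuel economy 42≥17, cargo 37≥26).
P2: dominated by P3 (price 83≤90, fuel economy 40≥26, cargo 51≥41).
P3: not dominated.
P4: not dominated (best cargo).
P5: not dominated (best price).
P6: not dominated.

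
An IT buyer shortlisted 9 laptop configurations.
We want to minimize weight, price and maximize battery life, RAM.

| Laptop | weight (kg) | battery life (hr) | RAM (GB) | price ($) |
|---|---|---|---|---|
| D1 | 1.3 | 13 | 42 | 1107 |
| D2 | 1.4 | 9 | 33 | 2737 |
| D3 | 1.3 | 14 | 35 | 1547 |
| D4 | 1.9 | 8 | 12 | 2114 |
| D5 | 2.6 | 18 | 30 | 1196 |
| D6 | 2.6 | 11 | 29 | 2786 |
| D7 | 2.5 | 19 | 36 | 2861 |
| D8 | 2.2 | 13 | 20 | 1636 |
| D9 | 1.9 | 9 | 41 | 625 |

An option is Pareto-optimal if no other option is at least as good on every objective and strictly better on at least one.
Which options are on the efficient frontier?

D1: not dominated (best RAM).
D2: dominated by D1 (weight 1.3≤1.4, battery life 13≥9, RAM 42≥33, price 1107≤2737).
D3: not dominated.
D4: dominated by D1 (weight 1.3≤1.9, battery life 13≥8, RAM 42≥12, price 1107≤2114).
D5: not dominated.
D6: dominated by D1 (weight 1.3≤2.6, battery life 13≥11, RAM 42≥29, price 1107≤2786).
D7: not dominated (best battery life).
D8: dominated by D1 (weight 1.3≤2.2, battery life 13≥13, RAM 42≥20, price 1107≤1636).
D9: not dominated (best price).

D1, D3, D5, D7, D9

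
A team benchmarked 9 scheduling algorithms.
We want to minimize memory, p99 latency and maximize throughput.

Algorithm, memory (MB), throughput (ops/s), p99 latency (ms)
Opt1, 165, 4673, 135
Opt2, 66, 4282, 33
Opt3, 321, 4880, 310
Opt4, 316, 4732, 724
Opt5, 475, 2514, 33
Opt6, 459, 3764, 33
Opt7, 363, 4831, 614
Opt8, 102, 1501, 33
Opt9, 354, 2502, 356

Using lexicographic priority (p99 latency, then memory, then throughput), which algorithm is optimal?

Opt2

First minimize p99 latency: best is 33, kept {Opt2, Opt5, Opt6, Opt8}.
Then minimize memory: best is 66, kept {Opt2}.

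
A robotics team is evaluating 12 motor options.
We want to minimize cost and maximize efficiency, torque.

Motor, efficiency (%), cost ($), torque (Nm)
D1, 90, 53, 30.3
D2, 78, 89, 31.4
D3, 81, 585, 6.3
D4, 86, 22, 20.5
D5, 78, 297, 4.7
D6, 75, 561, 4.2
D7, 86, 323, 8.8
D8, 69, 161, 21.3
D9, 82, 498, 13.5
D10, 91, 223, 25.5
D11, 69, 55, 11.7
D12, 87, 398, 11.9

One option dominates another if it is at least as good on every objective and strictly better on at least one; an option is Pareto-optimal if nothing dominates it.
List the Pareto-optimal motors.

D1, D2, D4, D10

D1: not dominated.
D2: not dominated (best torque).
D3: dominated by D1 (efficiency 90≥81, cost 53≤585, torque 30.3≥6.3).
D4: not dominated (best cost).
D5: dominated by D1 (efficiency 90≥78, cost 53≤297, torque 30.3≥4.7).
D6: dominated by D1 (efficiency 90≥75, cost 53≤561, torque 30.3≥4.2).
D7: dominated by D1 (efficiency 90≥86, cost 53≤323, torque 30.3≥8.8).
D8: dominated by D1 (efficiency 90≥69, cost 53≤161, torque 30.3≥21.3).
D9: dominated by D1 (efficiency 90≥82, cost 53≤498, torque 30.3≥13.5).
D10: not dominated (best efficiency).
D11: dominated by D1 (efficiency 90≥69, cost 53≤55, torque 30.3≥11.7).
D12: dominated by D1 (efficiency 90≥87, cost 53≤398, torque 30.3≥11.9).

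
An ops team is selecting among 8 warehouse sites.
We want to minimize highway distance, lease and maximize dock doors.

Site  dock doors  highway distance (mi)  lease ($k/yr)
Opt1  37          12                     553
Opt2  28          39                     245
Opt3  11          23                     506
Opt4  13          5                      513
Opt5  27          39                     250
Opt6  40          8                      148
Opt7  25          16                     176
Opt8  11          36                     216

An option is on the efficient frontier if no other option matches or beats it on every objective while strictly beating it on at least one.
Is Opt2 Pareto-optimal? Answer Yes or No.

No

Opt6 vs Opt2: dock doors 40≥28, highway distance 8≤39, lease 148≤245 — Opt6 is at least as good on every objective and strictly better on at least one, so Opt6 dominates Opt2.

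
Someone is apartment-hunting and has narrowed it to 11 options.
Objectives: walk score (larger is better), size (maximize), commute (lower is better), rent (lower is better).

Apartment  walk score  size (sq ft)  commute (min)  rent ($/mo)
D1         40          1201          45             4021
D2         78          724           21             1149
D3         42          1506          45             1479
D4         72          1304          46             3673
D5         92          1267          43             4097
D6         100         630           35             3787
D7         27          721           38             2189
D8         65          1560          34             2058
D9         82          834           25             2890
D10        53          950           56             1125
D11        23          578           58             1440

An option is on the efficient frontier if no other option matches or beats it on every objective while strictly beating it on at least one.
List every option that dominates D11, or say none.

D2, D10

D2: walk score 78≥23, size 724≥578, commute 21≤58, rent 1149≤1440 — dominates D11.
D10: walk score 53≥23, size 950≥578, commute 56≤58, rent 1125≤1440 — dominates D11.
Others (D1, D3, D4, D5, D6, D7, D8, D9) are each worse than D11 on at least one objective.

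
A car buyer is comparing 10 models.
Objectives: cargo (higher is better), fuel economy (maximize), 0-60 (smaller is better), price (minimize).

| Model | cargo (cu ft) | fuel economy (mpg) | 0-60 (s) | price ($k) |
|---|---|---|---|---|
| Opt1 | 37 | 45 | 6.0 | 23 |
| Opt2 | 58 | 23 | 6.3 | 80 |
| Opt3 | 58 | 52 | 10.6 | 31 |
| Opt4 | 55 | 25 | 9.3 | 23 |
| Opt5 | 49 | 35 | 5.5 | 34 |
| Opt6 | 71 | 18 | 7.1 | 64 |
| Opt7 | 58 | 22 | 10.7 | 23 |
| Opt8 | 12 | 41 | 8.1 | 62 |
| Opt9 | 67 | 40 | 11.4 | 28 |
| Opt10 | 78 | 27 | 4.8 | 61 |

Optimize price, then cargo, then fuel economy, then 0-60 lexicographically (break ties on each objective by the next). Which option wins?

First minimize price: best is 23, kept {Opt1, Opt4, Opt7}.
Then maximize cargo: best is 58, kept {Opt7}.

Opt7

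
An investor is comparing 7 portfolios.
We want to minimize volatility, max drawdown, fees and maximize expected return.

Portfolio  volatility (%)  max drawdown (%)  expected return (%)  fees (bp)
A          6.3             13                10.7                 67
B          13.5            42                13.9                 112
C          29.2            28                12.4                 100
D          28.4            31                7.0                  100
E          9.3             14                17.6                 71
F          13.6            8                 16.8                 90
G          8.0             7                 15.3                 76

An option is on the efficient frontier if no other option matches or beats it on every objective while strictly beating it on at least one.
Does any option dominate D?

Yes

A vs D: volatility 6.3≤28.4, max drawdown 13≤31, expected return 10.7≥7.0, fees 67≤100 — A is at least as good on every objective and strictly better on at least one, so A dominates D.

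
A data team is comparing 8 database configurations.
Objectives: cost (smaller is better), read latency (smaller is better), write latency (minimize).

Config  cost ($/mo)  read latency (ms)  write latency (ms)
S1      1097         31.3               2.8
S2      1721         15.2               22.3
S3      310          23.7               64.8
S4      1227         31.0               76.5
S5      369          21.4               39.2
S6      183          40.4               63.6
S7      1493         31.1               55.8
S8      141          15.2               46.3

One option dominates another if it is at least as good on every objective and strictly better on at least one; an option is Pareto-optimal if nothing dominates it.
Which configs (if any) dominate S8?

none

S1: worse on cost (1097 vs 141).
S2: worse on cost (1721 vs 141).
S3: worse on cost (310 vs 141).
S4: worse on cost (1227 vs 141).
S5: worse on cost (369 vs 141).
S6: worse on cost (183 vs 141).
S7: worse on cost (1493 vs 141).
No option dominates S8.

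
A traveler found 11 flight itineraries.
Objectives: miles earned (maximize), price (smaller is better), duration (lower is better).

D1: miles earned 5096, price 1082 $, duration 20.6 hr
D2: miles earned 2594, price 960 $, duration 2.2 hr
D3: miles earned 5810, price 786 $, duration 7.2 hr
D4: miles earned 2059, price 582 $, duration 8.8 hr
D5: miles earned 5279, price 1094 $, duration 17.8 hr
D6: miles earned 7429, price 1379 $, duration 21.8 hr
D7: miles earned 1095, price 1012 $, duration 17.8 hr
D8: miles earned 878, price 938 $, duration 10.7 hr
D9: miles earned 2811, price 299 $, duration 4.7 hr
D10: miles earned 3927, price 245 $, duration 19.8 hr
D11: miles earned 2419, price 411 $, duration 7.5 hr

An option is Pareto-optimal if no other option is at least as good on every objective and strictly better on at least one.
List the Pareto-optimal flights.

D1: dominated by D3 (miles earned 5810≥5096, price 786≤1082, duration 7.2≤20.6).
D2: not dominated (best duration).
D3: not dominated.
D4: dominated by D9 (miles earned 2811≥2059, price 299≤582, duration 4.7≤8.8).
D5: dominated by D3 (miles earned 5810≥5279, price 786≤1094, duration 7.2≤17.8).
D6: not dominated (best miles earned).
D7: dominated by D2 (miles earned 2594≥1095, price 960≤1012, duration 2.2≤17.8).
D8: dominated by D3 (miles earned 5810≥878, price 786≤938, duration 7.2≤10.7).
D9: not dominated.
D10: not dominated (best price).
D11: dominated by D9 (miles earned 2811≥2419, price 299≤411, duration 4.7≤7.5).

D2, D3, D6, D9, D10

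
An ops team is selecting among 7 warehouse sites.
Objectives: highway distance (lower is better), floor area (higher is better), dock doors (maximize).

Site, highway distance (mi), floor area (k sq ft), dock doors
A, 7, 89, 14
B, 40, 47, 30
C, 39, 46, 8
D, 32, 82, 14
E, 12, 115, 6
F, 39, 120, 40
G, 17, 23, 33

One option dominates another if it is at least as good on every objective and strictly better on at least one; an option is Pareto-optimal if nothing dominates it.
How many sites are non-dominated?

4

A: not dominated (best highway distance).
B: dominated by F (highway distance 39≤40, floor area 120≥47, dock doors 40≥30).
C: dominated by A (highway distance 7≤39, floor area 89≥46, dock doors 14≥8).
D: dominated by A (highway distance 7≤32, floor area 89≥82, dock doors 14≥14).
E: not dominated.
F: not dominated (best floor area).
G: not dominated.
Pareto-optimal: A, E, F, G → 4.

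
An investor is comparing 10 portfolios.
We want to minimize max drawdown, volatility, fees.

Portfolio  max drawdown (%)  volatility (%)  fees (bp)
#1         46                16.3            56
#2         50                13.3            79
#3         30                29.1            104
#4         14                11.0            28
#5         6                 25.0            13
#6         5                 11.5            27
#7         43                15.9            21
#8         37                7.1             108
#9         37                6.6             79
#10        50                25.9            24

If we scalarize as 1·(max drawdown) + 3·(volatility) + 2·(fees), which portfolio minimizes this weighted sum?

#1: 1·46 + 3·16.3 + 2·56 = 206.9
#2: 1·50 + 3·13.3 + 2·79 = 247.9
#3: 1·30 + 3·29.1 + 2·104 = 325.3
#4: 1·14 + 3·11.0 + 2·28 = 103.0
#5: 1·6 + 3·25.0 + 2·13 = 107.0
#6: 1·5 + 3·11.5 + 2·27 = 93.5
#7: 1·43 + 3·15.9 + 2·21 = 132.7
#8: 1·37 + 3·7.1 + 2·108 = 274.3
#9: 1·37 + 3·6.6 + 2·79 = 214.8
#10: 1·50 + 3·25.9 + 2·24 = 175.7
Lowest: #6 at 93.5.

#6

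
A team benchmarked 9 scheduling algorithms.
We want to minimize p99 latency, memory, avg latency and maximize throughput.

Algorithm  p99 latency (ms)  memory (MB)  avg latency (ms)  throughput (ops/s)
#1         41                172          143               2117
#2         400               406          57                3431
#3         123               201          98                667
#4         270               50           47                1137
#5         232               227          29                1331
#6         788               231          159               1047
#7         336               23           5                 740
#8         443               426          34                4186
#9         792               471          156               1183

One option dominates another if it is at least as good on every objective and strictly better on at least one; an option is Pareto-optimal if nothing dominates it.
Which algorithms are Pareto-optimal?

#1, #2, #3, #4, #5, #7, #8

#1: not dominated (best p99 latency).
#2: not dominated.
#3: not dominated.
#4: not dominated.
#5: not dominated.
#6: dominated by #1 (p99 latency 41≤788, memory 172≤231, avg latency 143≤159, throughput 2117≥1047).
#7: not dominated (best memory).
#8: not dominated (best throughput).
#9: dominated by #1 (p99 latency 41≤792, memory 172≤471, avg latency 143≤156, throughput 2117≥1183).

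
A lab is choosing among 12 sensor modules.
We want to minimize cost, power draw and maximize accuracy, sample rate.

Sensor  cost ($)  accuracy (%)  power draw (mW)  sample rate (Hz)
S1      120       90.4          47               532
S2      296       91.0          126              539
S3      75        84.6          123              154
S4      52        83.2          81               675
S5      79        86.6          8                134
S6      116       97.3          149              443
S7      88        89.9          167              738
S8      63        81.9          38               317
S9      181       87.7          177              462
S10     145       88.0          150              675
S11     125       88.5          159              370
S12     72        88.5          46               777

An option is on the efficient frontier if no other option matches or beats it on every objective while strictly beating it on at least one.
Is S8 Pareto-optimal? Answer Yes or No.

S1: worse on cost (120 vs 63).
S2: worse on cost (296 vs 63).
S3: worse on cost (75 vs 63).
S4: worse on power draw (81 vs 38).
S5: worse on cost (79 vs 63).
S6: worse on cost (116 vs 63).
S7: worse on cost (88 vs 63).
S9: worse on cost (181 vs 63).
S10: worse on cost (145 vs 63).
S11: worse on cost (125 vs 63).
S12: worse on cost (72 vs 63).
No option is at least as good as S8 on every objective and strictly better on one.

Yes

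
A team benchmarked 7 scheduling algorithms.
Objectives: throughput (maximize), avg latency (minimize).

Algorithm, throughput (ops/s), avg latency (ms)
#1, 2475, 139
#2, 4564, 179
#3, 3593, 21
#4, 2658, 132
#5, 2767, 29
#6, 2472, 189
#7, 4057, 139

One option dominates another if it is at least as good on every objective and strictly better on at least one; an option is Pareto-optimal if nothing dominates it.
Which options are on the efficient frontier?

#2, #3, #7

#1: dominated by #3 (throughput 3593≥2475, avg latency 21≤139).
#2: not dominated (best throughput).
#3: not dominated (best avg latency).
#4: dominated by #3 (throughput 3593≥2658, avg latency 21≤132).
#5: dominated by #3 (throughput 3593≥2767, avg latency 21≤29).
#6: dominated by #1 (throughput 2475≥2472, avg latency 139≤189).
#7: not dominated.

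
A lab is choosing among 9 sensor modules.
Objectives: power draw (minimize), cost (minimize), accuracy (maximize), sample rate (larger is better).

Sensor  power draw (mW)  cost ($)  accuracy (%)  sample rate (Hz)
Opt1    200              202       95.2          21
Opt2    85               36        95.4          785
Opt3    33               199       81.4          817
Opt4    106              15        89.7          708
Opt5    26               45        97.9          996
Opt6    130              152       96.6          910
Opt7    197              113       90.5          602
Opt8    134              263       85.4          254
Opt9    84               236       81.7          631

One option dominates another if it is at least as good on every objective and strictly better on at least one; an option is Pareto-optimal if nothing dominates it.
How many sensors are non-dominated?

Opt1: dominated by Opt2 (power draw 85≤200, cost 36≤202, accuracy 95.4≥95.2, sample rate 785≥21).
Opt2: not dominated.
Opt3: dominated by Opt5 (power draw 26≤33, cost 45≤199, accuracy 97.9≥81.4, sample rate 996≥817).
Opt4: not dominated (best cost).
Opt5: not dominated (best power draw).
Opt6: dominated by Opt5 (power draw 26≤130, cost 45≤152, accuracy 97.9≥96.6, sample rate 996≥910).
Opt7: dominated by Opt2 (power draw 85≤197, cost 36≤113, accuracy 95.4≥90.5, sample rate 785≥602).
Opt8: dominated by Opt2 (power draw 85≤134, cost 36≤263, accuracy 95.4≥85.4, sample rate 785≥254).
Opt9: dominated by Opt5 (power draw 26≤84, cost 45≤236, accuracy 97.9≥81.7, sample rate 996≥631).
Pareto-optimal: Opt2, Opt4, Opt5 → 3.

3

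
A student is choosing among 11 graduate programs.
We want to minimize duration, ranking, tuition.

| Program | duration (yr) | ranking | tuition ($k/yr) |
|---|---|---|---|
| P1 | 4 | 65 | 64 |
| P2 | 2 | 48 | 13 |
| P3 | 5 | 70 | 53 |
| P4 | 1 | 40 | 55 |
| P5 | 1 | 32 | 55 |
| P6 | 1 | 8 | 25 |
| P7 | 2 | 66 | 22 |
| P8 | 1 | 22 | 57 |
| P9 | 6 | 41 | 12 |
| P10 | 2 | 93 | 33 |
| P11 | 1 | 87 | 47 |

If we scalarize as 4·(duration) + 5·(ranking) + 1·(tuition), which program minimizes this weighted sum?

P1: 4·4 + 5·65 + 1·64 = 405
P2: 4·2 + 5·48 + 1·13 = 261
P3: 4·5 + 5·70 + 1·53 = 423
P4: 4·1 + 5·40 + 1·55 = 259
P5: 4·1 + 5·32 + 1·55 = 219
P6: 4·1 + 5·8 + 1·25 = 69
P7: 4·2 + 5·66 + 1·22 = 360
P8: 4·1 + 5·22 + 1·57 = 171
P9: 4·6 + 5·41 + 1·12 = 241
P10: 4·2 + 5·93 + 1·33 = 506
P11: 4·1 + 5·87 + 1·47 = 486
Lowest: P6 at 69.

P6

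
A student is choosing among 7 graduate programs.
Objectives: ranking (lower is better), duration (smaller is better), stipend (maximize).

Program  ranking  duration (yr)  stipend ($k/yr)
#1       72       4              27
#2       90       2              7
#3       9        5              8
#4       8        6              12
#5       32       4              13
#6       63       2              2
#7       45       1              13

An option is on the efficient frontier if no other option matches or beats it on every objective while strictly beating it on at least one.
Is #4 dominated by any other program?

No

#1: worse on ranking (72 vs 8).
#2: worse on ranking (90 vs 8).
#3: worse on ranking (9 vs 8).
#5: worse on ranking (32 vs 8).
#6: worse on ranking (63 vs 8).
#7: worse on ranking (45 vs 8).
No option is at least as good as #4 on every objective and strictly better on one.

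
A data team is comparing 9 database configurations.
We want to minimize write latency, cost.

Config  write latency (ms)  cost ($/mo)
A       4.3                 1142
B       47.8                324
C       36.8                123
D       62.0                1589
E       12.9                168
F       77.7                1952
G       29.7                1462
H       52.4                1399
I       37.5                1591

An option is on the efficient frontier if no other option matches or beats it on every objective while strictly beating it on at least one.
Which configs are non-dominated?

A, C, E

A: not dominated (best write latency).
B: dominated by C (write latency 36.8≤47.8, cost 123≤324).
C: not dominated (best cost).
D: dominated by A (write latency 4.3≤62.0, cost 1142≤1589).
E: not dominated.
F: dominated by A (write latency 4.3≤77.7, cost 1142≤1952).
G: dominated by A (write latency 4.3≤29.7, cost 1142≤1462).
H: dominated by A (write latency 4.3≤52.4, cost 1142≤1399).
I: dominated by A (write latency 4.3≤37.5, cost 1142≤1591).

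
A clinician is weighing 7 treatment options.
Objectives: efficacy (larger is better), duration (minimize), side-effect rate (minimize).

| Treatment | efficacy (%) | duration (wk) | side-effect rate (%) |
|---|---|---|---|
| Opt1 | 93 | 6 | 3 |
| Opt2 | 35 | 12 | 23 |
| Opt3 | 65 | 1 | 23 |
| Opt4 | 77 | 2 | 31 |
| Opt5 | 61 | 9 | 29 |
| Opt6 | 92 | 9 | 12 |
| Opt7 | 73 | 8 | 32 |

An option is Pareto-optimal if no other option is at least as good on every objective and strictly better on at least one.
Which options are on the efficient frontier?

Opt1, Opt3, Opt4

Opt1: not dominated (best efficacy).
Opt2: dominated by Opt1 (efficacy 93≥35, duration 6≤12, side-effect rate 3≤23).
Opt3: not dominated (best duration).
Opt4: not dominated.
Opt5: dominated by Opt1 (efficacy 93≥61, duration 6≤9, side-effect rate 3≤29).
Opt6: dominated by Opt1 (efficacy 93≥92, duration 6≤9, side-effect rate 3≤12).
Opt7: dominated by Opt1 (efficacy 93≥73, duration 6≤8, side-effect rate 3≤32).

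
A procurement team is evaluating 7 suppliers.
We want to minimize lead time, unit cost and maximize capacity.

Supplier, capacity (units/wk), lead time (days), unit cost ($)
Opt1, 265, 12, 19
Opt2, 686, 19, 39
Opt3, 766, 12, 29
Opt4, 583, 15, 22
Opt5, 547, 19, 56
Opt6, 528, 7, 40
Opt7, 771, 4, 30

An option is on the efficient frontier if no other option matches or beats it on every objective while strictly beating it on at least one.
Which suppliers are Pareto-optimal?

Opt1, Opt3, Opt4, Opt7

Opt1: not dominated (best unit cost).
Opt2: dominated by Opt3 (capacity 766≥686, lead time 12≤19, unit cost 29≤39).
Opt3: not dominated.
Opt4: not dominated.
Opt5: dominated by Opt2 (capacity 686≥547, lead time 19≤19, unit cost 39≤56).
Opt6: dominated by Opt7 (capacity 771≥528, lead time 4≤7, unit cost 30≤40).
Opt7: not dominated (best capacity).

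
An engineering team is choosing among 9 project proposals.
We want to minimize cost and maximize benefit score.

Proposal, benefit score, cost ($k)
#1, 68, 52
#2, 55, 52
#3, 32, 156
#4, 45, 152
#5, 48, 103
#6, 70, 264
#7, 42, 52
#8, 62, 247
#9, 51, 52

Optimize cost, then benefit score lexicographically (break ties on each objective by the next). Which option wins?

First minimize cost: best is 52, kept {#1, #2, #7, #9}.
Then maximize benefit score: best is 68, kept {#1}.

#1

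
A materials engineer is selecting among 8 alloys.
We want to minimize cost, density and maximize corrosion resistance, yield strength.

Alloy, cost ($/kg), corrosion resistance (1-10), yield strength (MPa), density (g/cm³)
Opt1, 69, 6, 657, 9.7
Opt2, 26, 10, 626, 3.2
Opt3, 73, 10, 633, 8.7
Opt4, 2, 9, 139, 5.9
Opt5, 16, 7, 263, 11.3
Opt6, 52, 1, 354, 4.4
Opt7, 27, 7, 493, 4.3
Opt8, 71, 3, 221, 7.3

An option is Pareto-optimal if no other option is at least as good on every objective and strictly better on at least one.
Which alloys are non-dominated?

Opt1: not dominated (best yield strength).
Opt2: not dominated (best density).
Opt3: not dominated.
Opt4: not dominated (best cost).
Opt5: not dominated.
Opt6: dominated by Opt2 (cost 26≤52, corrosion resistance 10≥1, yield strength 626≥354, density 3.2≤4.4).
Opt7: dominated by Opt2 (cost 26≤27, corrosion resistance 10≥7, yield strength 626≥493, density 3.2≤4.3).
Opt8: dominated by Opt2 (cost 26≤71, corrosion resistance 10≥3, yield strength 626≥221, density 3.2≤7.3).

Opt1, Opt2, Opt3, Opt4, Opt5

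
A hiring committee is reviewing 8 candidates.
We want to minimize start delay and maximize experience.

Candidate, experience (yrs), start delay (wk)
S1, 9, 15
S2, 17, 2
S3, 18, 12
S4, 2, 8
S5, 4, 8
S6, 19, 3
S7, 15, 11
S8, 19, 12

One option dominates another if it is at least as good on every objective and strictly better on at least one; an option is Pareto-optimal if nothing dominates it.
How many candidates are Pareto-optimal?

2

S1: dominated by S2 (experience 17≥9, start delay 2≤15).
S2: not dominated (best start delay).
S3: dominated by S6 (experience 19≥18, start delay 3≤12).
S4: dominated by S2 (experience 17≥2, start delay 2≤8).
S5: dominated by S2 (experience 17≥4, start delay 2≤8).
S6: not dominated.
S7: dominated by S2 (experience 17≥15, start delay 2≤11).
S8: dominated by S6 (experience 19≥19, start delay 3≤12).
Pareto-optimal: S2, S6 → 2.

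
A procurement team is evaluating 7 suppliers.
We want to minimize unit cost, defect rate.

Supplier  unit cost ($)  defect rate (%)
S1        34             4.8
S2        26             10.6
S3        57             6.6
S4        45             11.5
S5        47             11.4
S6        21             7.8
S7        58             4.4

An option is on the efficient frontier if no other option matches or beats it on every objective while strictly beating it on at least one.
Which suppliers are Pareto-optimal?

S1: not dominated.
S2: dominated by S6 (unit cost 21≤26, defect rate 7.8≤10.6).
S3: dominated by S1 (unit cost 34≤57, defect rate 4.8≤6.6).
S4: dominated by S1 (unit cost 34≤45, defect rate 4.8≤11.5).
S5: dominated by S1 (unit cost 34≤47, defect rate 4.8≤11.4).
S6: not dominated (best unit cost).
S7: not dominated (best defect rate).

S1, S6, S7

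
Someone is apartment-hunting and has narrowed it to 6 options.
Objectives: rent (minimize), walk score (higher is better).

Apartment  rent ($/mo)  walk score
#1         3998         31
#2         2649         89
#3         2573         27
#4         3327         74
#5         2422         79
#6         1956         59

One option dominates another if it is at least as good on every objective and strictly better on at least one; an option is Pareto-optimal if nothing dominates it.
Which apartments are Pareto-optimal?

#1: dominated by #2 (rent 2649≤3998, walk score 89≥31).
#2: not dominated (best walk score).
#3: dominated by #5 (rent 2422≤2573, walk score 79≥27).
#4: dominated by #2 (rent 2649≤3327, walk score 89≥74).
#5: not dominated.
#6: not dominated (best rent).

#2, #5, #6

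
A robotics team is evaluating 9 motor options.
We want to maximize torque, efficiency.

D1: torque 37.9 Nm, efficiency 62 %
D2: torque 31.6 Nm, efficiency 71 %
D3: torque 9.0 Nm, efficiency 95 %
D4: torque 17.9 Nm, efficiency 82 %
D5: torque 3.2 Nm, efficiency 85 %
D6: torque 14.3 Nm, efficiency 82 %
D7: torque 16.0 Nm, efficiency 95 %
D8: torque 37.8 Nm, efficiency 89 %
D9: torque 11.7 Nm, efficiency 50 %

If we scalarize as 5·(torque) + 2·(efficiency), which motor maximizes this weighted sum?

D1: 5·37.9 + 2·62 = 313.5
D2: 5·31.6 + 2·71 = 300.0
D3: 5·9.0 + 2·95 = 235.0
D4: 5·17.9 + 2·82 = 253.5
D5: 5·3.2 + 2·85 = 186.0
D6: 5·14.3 + 2·82 = 235.5
D7: 5·16.0 + 2·95 = 270.0
D8: 5·37.8 + 2·89 = 367.0
D9: 5·11.7 + 2·50 = 158.5
Highest: D8 at 367.0.

D8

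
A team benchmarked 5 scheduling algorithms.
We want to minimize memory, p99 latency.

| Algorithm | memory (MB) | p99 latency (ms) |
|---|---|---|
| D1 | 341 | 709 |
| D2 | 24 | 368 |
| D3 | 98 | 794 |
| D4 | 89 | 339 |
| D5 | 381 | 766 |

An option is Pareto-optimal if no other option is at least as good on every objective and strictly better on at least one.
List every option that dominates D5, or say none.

D1: memory 341≤381, p99 latency 709≤766 — dominates D5.
D2: memory 24≤381, p99 latency 368≤766 — dominates D5.
D4: memory 89≤381, p99 latency 339≤766 — dominates D5.
Others (D3) are each worse than D5 on at least one objective.

D1, D2, D4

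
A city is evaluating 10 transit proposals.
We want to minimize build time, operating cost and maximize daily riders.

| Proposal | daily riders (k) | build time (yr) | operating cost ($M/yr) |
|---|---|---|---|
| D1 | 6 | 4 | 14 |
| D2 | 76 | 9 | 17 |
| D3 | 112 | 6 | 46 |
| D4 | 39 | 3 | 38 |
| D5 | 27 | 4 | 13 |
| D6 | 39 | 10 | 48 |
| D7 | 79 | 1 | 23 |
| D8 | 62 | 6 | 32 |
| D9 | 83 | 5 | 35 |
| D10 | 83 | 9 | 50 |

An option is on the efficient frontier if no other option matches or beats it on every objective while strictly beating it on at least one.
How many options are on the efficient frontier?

5

D1: dominated by D5 (daily riders 27≥6, build time 4≤4, operating cost 13≤14).
D2: not dominated.
D3: not dominated (best daily riders).
D4: dominated by D7 (daily riders 79≥39, build time 1≤3, operating cost 23≤38).
D5: not dominated (best operating cost).
D6: dominated by D2 (daily riders 76≥39, build time 9≤10, operating cost 17≤48).
D7: not dominated (best build time).
D8: dominated by D7 (daily riders 79≥62, build time 1≤6, operating cost 23≤32).
D9: not dominated.
D10: dominated by D3 (daily riders 112≥83, build time 6≤9, operating cost 46≤50).
Pareto-optimal: D2, D3, D5, D7, D9 → 5.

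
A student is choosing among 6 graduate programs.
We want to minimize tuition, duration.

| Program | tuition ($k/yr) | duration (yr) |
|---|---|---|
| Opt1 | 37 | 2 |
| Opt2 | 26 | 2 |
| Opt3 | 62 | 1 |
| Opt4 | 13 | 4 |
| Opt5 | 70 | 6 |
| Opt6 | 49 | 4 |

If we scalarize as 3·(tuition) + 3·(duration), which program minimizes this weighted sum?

Opt1: 3·37 + 3·2 = 117
Opt2: 3·26 + 3·2 = 84
Opt3: 3·62 + 3·1 = 189
Opt4: 3·13 + 3·4 = 51
Opt5: 3·70 + 3·6 = 228
Opt6: 3·49 + 3·4 = 159
Lowest: Opt4 at 51.

Opt4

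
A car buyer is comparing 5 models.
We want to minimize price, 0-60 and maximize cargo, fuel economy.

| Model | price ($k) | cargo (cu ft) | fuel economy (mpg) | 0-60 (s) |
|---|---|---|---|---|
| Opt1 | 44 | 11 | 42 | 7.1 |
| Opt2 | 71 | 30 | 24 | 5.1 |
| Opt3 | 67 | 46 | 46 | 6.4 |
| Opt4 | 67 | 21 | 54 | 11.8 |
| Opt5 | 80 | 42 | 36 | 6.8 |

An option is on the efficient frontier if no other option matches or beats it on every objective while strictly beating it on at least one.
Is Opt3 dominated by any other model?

No

Opt1: worse on cargo (11 vs 46).
Opt2: worse on price (71 vs 67).
Opt4: worse on cargo (21 vs 46).
Opt5: worse on price (80 vs 67).
No option is at least as good as Opt3 on every objective and strictly better on one.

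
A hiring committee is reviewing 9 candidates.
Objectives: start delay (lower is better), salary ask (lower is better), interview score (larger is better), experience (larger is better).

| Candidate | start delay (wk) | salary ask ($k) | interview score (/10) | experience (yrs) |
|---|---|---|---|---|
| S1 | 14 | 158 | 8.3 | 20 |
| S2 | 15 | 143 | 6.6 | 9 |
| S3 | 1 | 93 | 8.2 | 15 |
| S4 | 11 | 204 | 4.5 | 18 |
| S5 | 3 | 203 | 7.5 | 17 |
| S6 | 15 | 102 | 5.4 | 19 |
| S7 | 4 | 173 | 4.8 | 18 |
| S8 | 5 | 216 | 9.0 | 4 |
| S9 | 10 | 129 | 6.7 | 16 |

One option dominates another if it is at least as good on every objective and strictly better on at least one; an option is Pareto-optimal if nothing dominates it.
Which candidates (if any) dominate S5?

none

S1: worse on start delay (14 vs 3).
S2: worse on start delay (15 vs 3).
S3: worse on experience (15 vs 17).
S4: worse on start delay (11 vs 3).
S6: worse on start delay (15 vs 3).
S7: worse on start delay (4 vs 3).
S8: worse on start delay (5 vs 3).
S9: worse on start delay (10 vs 3).
No option dominates S5.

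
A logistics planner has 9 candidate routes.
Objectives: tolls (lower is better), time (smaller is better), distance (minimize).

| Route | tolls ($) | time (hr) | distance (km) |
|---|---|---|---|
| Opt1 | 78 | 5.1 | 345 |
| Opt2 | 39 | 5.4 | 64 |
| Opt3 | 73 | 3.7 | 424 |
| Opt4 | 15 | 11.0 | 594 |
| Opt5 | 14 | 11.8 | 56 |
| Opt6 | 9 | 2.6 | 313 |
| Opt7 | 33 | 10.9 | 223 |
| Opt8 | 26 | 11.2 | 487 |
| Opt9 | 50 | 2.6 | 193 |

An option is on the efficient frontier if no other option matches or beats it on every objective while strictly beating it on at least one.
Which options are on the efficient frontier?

Opt2, Opt5, Opt6, Opt7, Opt9

Opt1: dominated by Opt6 (tolls 9≤78, time 2.6≤5.1, distance 313≤345).
Opt2: not dominated.
Opt3: dominated by Opt6 (tolls 9≤73, time 2.6≤3.7, distance 313≤424).
Opt4: dominated by Opt6 (tolls 9≤15, time 2.6≤11.0, distance 313≤594).
Opt5: not dominated (best distance).
Opt6: not dominated (best tolls).
Opt7: not dominated.
Opt8: dominated by Opt6 (tolls 9≤26, time 2.6≤11.2, distance 313≤487).
Opt9: not dominated.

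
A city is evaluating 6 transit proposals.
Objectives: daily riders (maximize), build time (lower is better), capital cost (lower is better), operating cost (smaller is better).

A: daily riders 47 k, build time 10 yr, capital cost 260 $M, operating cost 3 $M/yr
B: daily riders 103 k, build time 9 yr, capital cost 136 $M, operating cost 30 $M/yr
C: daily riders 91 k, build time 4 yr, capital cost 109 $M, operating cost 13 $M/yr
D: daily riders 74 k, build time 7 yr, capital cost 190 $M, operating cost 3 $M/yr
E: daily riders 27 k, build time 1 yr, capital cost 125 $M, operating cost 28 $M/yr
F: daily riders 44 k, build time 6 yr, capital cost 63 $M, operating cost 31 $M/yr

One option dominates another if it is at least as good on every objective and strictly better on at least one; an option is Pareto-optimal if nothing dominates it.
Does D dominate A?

D vs A: daily riders 74≥47, build time 7≤10, capital cost 190≤260, operating cost 3≤3 — D is at least as good on every objective with at least one strict improvement.

Yes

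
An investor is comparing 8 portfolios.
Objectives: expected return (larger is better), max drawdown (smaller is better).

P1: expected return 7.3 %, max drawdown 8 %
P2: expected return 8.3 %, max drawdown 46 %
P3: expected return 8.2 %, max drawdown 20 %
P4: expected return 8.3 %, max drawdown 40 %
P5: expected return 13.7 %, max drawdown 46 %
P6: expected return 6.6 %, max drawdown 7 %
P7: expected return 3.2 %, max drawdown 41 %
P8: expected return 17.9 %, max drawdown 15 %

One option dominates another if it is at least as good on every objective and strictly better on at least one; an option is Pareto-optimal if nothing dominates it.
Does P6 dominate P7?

Yes

P6 vs P7: expected return 6.6≥3.2, max drawdown 7≤41 — P6 is at least as good on every objective with at least one strict improvement.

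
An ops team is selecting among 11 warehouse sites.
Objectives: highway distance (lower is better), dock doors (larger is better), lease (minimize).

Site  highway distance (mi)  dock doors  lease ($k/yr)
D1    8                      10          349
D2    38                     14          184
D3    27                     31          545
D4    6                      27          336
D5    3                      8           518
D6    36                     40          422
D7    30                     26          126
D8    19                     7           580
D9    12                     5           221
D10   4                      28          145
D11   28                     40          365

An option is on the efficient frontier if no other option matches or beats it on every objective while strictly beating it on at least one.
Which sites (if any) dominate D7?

none

D1: worse on dock doors (10 vs 26).
D2: worse on highway distance (38 vs 30).
D3: worse on lease (545 vs 126).
D4: worse on lease (336 vs 126).
D5: worse on dock doors (8 vs 26).
D6: worse on highway distance (36 vs 30).
D8: worse on dock doors (7 vs 26).
D9: worse on dock doors (5 vs 26).
D10: worse on lease (145 vs 126).
D11: worse on lease (365 vs 126).
No option dominates D7.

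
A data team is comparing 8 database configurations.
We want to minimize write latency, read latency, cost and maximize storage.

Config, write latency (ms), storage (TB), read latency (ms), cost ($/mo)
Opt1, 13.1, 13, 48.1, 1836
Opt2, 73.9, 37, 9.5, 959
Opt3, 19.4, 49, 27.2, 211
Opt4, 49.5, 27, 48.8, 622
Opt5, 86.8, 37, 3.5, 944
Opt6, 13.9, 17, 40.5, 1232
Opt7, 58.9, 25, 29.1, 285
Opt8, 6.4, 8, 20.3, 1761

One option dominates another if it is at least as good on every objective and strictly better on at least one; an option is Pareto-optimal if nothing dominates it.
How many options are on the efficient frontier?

6

Opt1: not dominated.
Opt2: not dominated.
Opt3: not dominated (best storage).
Opt4: dominated by Opt3 (write latency 19.4≤49.5, storage 49≥27, read latency 27.2≤48.8, cost 211≤622).
Opt5: not dominated (best read latency).
Opt6: not dominated.
Opt7: dominated by Opt3 (write latency 19.4≤58.9, storage 49≥25, read latency 27.2≤29.1, cost 211≤285).
Opt8: not dominated (best write latency).
Pareto-optimal: Opt1, Opt2, Opt3, Opt5, Opt6, Opt8 → 6.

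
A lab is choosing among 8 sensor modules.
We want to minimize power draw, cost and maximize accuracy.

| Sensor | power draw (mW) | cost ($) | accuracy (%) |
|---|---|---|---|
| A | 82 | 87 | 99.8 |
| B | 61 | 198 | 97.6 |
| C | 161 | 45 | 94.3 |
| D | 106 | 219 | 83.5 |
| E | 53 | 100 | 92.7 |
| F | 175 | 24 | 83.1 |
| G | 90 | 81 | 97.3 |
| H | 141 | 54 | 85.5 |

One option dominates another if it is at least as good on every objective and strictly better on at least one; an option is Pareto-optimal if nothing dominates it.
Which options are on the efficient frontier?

A: not dominated (best accuracy).
B: not dominated.
C: not dominated.
D: dominated by A (power draw 82≤106, cost 87≤219, accuracy 99.8≥83.5).
E: not dominated (best power draw).
F: not dominated (best cost).
G: not dominated.
H: not dominated.

A, B, C, E, F, G, H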